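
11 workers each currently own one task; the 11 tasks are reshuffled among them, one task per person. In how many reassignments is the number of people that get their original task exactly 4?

Choose which 4 of the 11 are fixed: C(11,4) = 330.
The remaining 7 must be deranged: !7 = 1854.
Total: 330 × 1854 = 611820.

611820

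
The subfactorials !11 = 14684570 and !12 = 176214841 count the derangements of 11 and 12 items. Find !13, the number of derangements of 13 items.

2290792932

!13 = (13-1)·(!12 + !11) = 12·(176214841 + 14684570) = 12·190899411 = 2290792932.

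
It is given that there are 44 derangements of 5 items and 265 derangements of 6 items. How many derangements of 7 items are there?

!7 = (7-1)·(!6 + !5) = 6·(265 + 44) = 6·309 = 1854.

1854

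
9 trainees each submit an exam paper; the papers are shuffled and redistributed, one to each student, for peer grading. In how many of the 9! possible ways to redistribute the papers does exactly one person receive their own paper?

Choose which one of the 9 is fixed: C(9,1) = 9.
The remaining 8 must be deranged: !8 = 14833.
Total: 9 × 14833 = 133497.

133497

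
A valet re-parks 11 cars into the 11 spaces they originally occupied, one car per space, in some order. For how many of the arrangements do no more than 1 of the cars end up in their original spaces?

29369141

# with exactly i fixed is C(11,i)·!(11-i); sum over i=0..1:
  i=0: C(11,0)·!11 = 1·14684570 = 14684570
  i=1: C(11,1)·!10 = 11·1334961 = 14684571
Total = 29369141.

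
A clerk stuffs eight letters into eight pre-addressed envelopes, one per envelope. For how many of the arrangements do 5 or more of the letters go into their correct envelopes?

141

Sum C(8,i)·!(8-i) for i = 5..8:
  i=5: C(8,5)·!3 = 56·2 = 112
  i=6: C(8,6)·!2 = 28·1 = 28
  i=7: C(8,7)·!1 = 8·0 = 0
  i=8: C(8,8)·!0 = 1·1 = 1
Total = 141.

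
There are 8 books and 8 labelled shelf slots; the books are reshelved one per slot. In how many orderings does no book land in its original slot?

The subfactorial !8 = [8!/e] (nearest integer).
8! = 40320, and 40320/e ≈ 14832.90, so !8 = 14833.

14833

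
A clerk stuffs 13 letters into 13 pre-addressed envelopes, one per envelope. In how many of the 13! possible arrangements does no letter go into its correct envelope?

By inclusion-exclusion, !13 = Σ (-1)^k · 13!/k! for k=0..13
= 13! - 13!/1! + 13!/2! - 13!/3! + 13!/4! - 13!/5! + 13!/6! - 13!/7! + 13!/8! - 13!/9! + 13!/10! - 13!/11! + 13!/12! - 13!/13!
= 6227020800 - 6227020800 + 3113510400 - 1037836800 + 259459200 - 51891840 + 8648640 - 1235520 + 154440 - 17160 + 1716 - 156 + 13 - 1
= 2290792932

2290792932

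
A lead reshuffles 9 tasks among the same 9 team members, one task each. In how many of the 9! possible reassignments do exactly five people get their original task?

1134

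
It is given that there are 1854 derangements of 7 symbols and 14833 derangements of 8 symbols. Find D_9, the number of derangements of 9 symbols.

D_9 = (9-1)·(D_8 + D_7) = 8·(14833 + 1854) = 8·16687 = 133496.

133496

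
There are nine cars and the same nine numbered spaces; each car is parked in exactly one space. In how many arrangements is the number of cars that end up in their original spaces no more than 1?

266993

Sum C(9,i)·!(9-i) for i = 0..1:
  i=0: C(9,0)·!9 = 1·133496 = 133496
  i=1: C(9,1)·!8 = 9·14833 = 133497
Total = 266993.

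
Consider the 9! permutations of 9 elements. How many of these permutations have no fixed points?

133496

!9 = 9! · Σ_{k=0}^{9} (-1)^k/k!
= 9! - 9!/1! + 9!/2! - 9!/3! + 9!/4! - 9!/5! + 9!/6! - 9!/7! + 9!/8! - 9!/9!
= 362880 - 362880 + 181440 - 60480 + 15120 - 3024 + 504 - 72 + 9 - 1
= 133496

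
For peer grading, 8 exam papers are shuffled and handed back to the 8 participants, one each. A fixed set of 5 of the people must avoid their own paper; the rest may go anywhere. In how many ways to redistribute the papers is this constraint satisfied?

Let A_j be the event that the j-th constrained one is fixed. By inclusion-exclusion over the 5 events:
Σ_{j=0}^{5} (-1)^j C(5,j)(8-j)!
= C(5,0)·8! - C(5,1)·7! + C(5,2)·6! - C(5,3)·5! + C(5,4)·4! - C(5,5)·3!
= 40320 - 25200 + 7200 - 1200 + 120 - 6
= 21234

21234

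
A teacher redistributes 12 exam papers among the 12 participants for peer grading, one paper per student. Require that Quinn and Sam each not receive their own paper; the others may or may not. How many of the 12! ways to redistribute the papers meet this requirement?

402796800

Inclusion-exclusion on the 2 forbidden self-matches:
Σ_{j=0}^{2} (-1)^j C(2,j)(12-j)!
= C(2,0)·12! - C(2,1)·11! + C(2,2)·10!
= 479001600 - 79833600 + 3628800
= 402796800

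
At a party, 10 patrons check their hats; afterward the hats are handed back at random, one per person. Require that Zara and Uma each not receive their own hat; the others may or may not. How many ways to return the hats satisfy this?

2943360

Let A_j be the event that the j-th constrained one is fixed. By inclusion-exclusion over the 2 events:
Σ_{j=0}^{2} (-1)^j C(2,j)(10-j)!
= C(2,0)·10! - C(2,1)·9! + C(2,2)·8!
= 3628800 - 725760 + 40320
= 2943360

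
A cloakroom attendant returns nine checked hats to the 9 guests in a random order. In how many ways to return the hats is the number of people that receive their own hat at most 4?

361541

# with exactly i fixed is C(9,i)·!(9-i); sum over i=0..4:
  i=0: C(9,0)·!9 = 1·133496 = 133496
  i=1: C(9,1)·!8 = 9·14833 = 133497
  i=2: C(9,2)·!7 = 36·1854 = 66744
  i=3: C(9,3)·!6 = 84·265 = 22260
  i=4: C(9,4)·!5 = 126·44 = 5544
Total = 361541.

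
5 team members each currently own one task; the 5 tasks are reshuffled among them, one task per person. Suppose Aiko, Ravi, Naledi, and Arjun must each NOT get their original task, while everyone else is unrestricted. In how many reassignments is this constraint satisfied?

53

Inclusion-exclusion on the 4 forbidden self-matches:
Σ_{j=0}^{4} (-1)^j C(4,j)(5-j)!
= C(4,0)·5! - C(4,1)·4! + C(4,2)·3! - C(4,3)·2! + C(4,4)·1!
= 120 - 96 + 36 - 8 + 1
= 53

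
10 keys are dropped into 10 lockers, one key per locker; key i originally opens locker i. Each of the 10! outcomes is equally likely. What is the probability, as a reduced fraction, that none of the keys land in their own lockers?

Favorable outcomes: !10 = 1334961.
Total outcomes: 10! = 3628800.
Probability = 1334961/3628800 = 16481/44800.

16481/44800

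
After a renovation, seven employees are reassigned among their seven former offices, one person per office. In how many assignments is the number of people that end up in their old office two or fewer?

4633

Sum C(7,i)·!(7-i) for i = 0..2:
  i=0: C(7,0)·!7 = 1·1854 = 1854
  i=1: C(7,1)·!6 = 7·265 = 1855
  i=2: C(7,2)·!5 = 21·44 = 924
Total = 4633.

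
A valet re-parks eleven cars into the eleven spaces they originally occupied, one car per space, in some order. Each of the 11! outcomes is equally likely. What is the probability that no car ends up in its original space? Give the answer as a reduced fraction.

1468457/3991680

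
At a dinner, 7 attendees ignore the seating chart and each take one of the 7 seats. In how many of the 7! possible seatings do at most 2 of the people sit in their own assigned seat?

Sum C(7,i)·!(7-i) for i = 0..2:
  i=0: C(7,0)·!7 = 1·1854 = 1854
  i=1: C(7,1)·!6 = 7·265 = 1855
  i=2: C(7,2)·!5 = 21·44 = 924
Total = 4633.

4633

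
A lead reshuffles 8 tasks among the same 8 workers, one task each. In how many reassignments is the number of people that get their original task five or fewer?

40291

# with exactly i fixed is C(8,i)·!(8-i); sum over i=0..5:
  i=0: C(8,0)·!8 = 1·14833 = 14833
  i=1: C(8,1)·!7 = 8·1854 = 14832
  i=2: C(8,2)·!6 = 28·265 = 7420
  i=3: C(8,3)·!5 = 56·44 = 2464
  i=4: C(8,4)·!4 = 70·9 = 630
  i=5: C(8,5)·!3 = 56·2 = 112
Total = 40291.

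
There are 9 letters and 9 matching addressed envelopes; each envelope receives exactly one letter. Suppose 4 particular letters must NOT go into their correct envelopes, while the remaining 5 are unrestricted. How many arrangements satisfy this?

229080

Let A_j be the event that the j-th constrained one is fixed. By inclusion-exclusion over the 4 events:
Σ_{j=0}^{4} (-1)^j C(4,j)(9-j)!
= C(4,0)·9! - C(4,1)·8! + C(4,2)·7! - C(4,3)·6! + C(4,4)·5!
= 362880 - 161280 + 30240 - 2880 + 120
= 229080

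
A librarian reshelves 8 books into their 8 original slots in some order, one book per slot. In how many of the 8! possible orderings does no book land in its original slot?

14833

The number of derangements of 8 is !8 = Σ_{k=0}^{8} (-1)^k·8!/k!
= 8! - 8!/1! + 8!/2! - 8!/3! + 8!/4! - 8!/5! + 8!/6! - 8!/7! + 8!/8!
= 40320 - 40320 + 20160 - 6720 + 1680 - 336 + 56 - 8 + 1
= 14833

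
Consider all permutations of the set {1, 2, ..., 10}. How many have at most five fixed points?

# with exactly i fixed is C(10,i)·!(10-i); sum over i=0..5:
  i=0: C(10,0)·!10 = 1·1334961 = 1334961
  i=1: C(10,1)·!9 = 10·133496 = 1334960
  i=2: C(10,2)·!8 = 45·14833 = 667485
  i=3: C(10,3)·!7 = 120·1854 = 222480
  i=4: C(10,4)·!6 = 210·265 = 55650
  i=5: C(10,5)·!5 = 252·44 = 11088
Total = 3626624.

3626624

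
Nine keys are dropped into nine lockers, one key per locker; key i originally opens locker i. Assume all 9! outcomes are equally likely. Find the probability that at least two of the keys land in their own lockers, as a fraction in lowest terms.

Favorable outcomes: Σ_{i≥2} C(9,i)·!(9-i) = 36·1854 + 84·265 + 126·44 + 126·9 + 84·2 + 36·1 + 9·0 + 1·1 = 95887.
Total outcomes: 9! = 362880.
Probability = 95887/362880 = 95887/362880.

95887/362880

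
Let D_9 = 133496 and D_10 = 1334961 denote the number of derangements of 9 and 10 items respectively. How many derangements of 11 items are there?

D_11 = (11-1)·(D_10 + D_9) = 10·(1334961 + 133496) = 10·1468457 = 14684570.

14684570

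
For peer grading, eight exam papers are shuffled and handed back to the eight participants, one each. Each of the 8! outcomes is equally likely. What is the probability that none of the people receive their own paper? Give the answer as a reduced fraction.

2119/5760

Favorable outcomes: !8 = 14833.
Total outcomes: 8! = 40320.
Probability = 14833/40320 = 2119/5760.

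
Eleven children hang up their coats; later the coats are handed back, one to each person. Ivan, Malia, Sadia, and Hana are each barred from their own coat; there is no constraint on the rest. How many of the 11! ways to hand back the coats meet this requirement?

Inclusion-exclusion on the 4 forbidden self-matches:
Σ_{j=0}^{4} (-1)^j C(4,j)(11-j)!
= C(4,0)·11! - C(4,1)·10! + C(4,2)·9! - C(4,3)·8! + C(4,4)·7!
= 39916800 - 14515200 + 2177280 - 161280 + 5040
= 27422640

27422640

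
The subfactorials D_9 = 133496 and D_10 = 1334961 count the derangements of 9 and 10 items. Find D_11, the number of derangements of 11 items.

14684570

D_11 = (11-1)·(D_10 + D_9) = 10·(1334961 + 133496) = 10·1468457 = 14684570.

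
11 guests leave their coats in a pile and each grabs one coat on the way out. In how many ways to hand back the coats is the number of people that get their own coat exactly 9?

Pick the 9 fixed positions: C(11,9) = 55 ways.
The remaining 2 must be deranged: !2 = 1.
Total: 55 × 1 = 55.

55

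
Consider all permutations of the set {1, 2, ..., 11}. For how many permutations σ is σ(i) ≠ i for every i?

14684570

Recurrence: !11 = 11·!10 + (-1)^11.
!11 = 11·1334961 - 1 = 14684570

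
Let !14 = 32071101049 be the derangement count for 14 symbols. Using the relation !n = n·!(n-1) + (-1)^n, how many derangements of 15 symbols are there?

!15 = 15·32071101049 - 1 = 481066515734.

481066515734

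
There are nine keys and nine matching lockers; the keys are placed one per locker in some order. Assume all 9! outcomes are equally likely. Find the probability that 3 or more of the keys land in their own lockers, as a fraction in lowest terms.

Favorable outcomes: Σ_{i≥3} C(9,i)·!(9-i) = 84·265 + 126·44 + 126·9 + 84·2 + 36·1 + 9·0 + 1·1 = 29143.
Total outcomes: 9! = 362880.
Probability = 29143/362880 = 29143/362880.

29143/362880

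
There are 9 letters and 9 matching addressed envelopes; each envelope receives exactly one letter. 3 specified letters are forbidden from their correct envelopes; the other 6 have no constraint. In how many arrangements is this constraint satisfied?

256320

Inclusion-exclusion on the 3 forbidden self-matches:
Σ_{j=0}^{3} (-1)^j C(3,j)(9-j)!
= C(3,0)·9! - C(3,1)·8! + C(3,2)·7! - C(3,3)·6!
= 362880 - 120960 + 15120 - 720
= 256320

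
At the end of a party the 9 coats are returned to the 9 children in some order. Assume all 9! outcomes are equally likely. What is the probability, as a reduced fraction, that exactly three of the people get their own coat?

53/864

Favorable outcomes: C(9,3)·!6 = 84·265 = 22260.
Total outcomes: 9! = 362880.
Probability = 22260/362880 = 53/864.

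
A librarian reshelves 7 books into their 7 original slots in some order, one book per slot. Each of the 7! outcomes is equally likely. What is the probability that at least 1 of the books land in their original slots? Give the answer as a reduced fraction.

177/280

Favorable outcomes: Σ_{i≥1} C(7,i)·!(7-i) = 7·265 + 21·44 + 35·9 + 35·2 + 21·1 + 7·0 + 1·1 = 3186.
Total outcomes: 7! = 5040.
Probability = 3186/5040 = 177/280.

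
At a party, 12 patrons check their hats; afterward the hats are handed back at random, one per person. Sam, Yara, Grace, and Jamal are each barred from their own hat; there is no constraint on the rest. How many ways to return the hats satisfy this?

Let A_j be the event that the j-th constrained one is fixed. By inclusion-exclusion over the 4 events:
Σ_{j=0}^{4} (-1)^j C(4,j)(12-j)!
= C(4,0)·12! - C(4,1)·11! + C(4,2)·10! - C(4,3)·9! + C(4,4)·8!
= 479001600 - 159667200 + 21772800 - 1451520 + 40320
= 339696000

339696000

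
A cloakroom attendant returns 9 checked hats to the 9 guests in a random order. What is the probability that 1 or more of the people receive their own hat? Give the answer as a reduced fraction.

Favorable outcomes: Σ_{i≥1} C(9,i)·!(9-i) = 9·14833 + 36·1854 + 84·265 + 126·44 + 126·9 + 84·2 + 36·1 + 9·0 + 1·1 = 229384.
Total outcomes: 9! = 362880.
Probability = 229384/362880 = 28673/45360.

28673/45360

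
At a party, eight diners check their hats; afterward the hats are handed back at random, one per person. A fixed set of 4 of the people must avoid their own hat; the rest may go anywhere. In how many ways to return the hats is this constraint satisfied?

Let A_j be the event that the j-th constrained one is fixed. By inclusion-exclusion over the 4 events:
Σ_{j=0}^{4} (-1)^j C(4,j)(8-j)!
= C(4,0)·8! - C(4,1)·7! + C(4,2)·6! - C(4,3)·5! + C(4,4)·4!
= 40320 - 20160 + 4320 - 480 + 24
= 24024

24024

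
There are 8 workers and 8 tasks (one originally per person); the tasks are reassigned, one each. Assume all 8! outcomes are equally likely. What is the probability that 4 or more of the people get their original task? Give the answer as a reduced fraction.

257/13440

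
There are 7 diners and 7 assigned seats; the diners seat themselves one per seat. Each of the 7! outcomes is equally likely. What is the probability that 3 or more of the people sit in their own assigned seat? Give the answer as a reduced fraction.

Favorable outcomes: Σ_{i≥3} C(7,i)·!(7-i) = 35·9 + 35·2 + 21·1 + 7·0 + 1·1 = 407.
Total outcomes: 7! = 5040.
Probability = 407/5040 = 407/5040.

407/5040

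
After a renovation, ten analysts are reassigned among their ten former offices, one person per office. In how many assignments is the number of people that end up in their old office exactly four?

55650

Pick the 4 fixed positions: C(10,4) = 210 ways.
The other 6 form a derangement: !6 = 265.
Total: 210 × 265 = 55650.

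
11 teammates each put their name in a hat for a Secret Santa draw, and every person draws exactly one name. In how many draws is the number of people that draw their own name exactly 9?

Choose which 9 of the 11 are fixed: C(11,9) = 55.
The remaining 2 must be deranged: !2 = 1.
Total: 55 × 1 = 55.

55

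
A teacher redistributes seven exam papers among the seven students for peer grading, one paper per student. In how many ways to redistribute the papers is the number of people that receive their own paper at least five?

22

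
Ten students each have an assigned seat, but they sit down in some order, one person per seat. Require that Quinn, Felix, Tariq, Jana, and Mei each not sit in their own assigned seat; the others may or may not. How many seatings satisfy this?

Inclusion-exclusion on the 5 forbidden self-matches:
Σ_{j=0}^{5} (-1)^j C(5,j)(10-j)!
= C(5,0)·10! - C(5,1)·9! + C(5,2)·8! - C(5,3)·7! + C(5,4)·6! - C(5,5)·5!
= 3628800 - 1814400 + 403200 - 50400 + 3600 - 120
= 2170680

2170680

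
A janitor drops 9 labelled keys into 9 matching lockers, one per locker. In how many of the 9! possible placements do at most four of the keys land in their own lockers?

361541

Sum C(9,i)·!(9-i) for i = 0..4:
  i=0: C(9,0)·!9 = 1·133496 = 133496
  i=1: C(9,1)·!8 = 9·14833 = 133497
  i=2: C(9,2)·!7 = 36·1854 = 66744
  i=3: C(9,3)·!6 = 84·265 = 22260
  i=4: C(9,4)·!5 = 126·44 = 5544
Total = 361541.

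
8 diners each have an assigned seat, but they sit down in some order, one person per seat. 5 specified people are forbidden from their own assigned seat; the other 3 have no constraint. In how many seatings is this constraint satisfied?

Let A_j be the event that the j-th constrained one is fixed. By inclusion-exclusion over the 5 events:
Σ_{j=0}^{5} (-1)^j C(5,j)(8-j)!
= C(5,0)·8! - C(5,1)·7! + C(5,2)·6! - C(5,3)·5! + C(5,4)·4! - C(5,5)·3!
= 40320 - 25200 + 7200 - 1200 + 120 - 6
= 21234

21234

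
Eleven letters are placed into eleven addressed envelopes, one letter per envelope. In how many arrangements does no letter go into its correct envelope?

The number of derangements of 11 is !11 = Σ_{k=0}^{11} (-1)^k·11!/k!
= 11! - 11!/1! + 11!/2! - 11!/3! + 11!/4! - 11!/5! + 11!/6! - 11!/7! + 11!/8! - 11!/9! + 11!/10! - 11!/11!
= 39916800 - 39916800 + 19958400 - 6652800 + 1663200 - 332640 + 55440 - 7920 + 990 - 110 + 11 - 1
= 14684570

14684570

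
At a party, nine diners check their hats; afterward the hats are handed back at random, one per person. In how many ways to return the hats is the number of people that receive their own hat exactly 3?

Pick the 3 fixed positions: C(9,3) = 84 ways.
The other 6 form a derangement: !6 = 265.
Total: 84 × 265 = 22260.

22260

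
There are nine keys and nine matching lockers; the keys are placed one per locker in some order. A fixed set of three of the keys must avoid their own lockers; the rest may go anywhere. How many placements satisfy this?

256320

Inclusion-exclusion on the 3 forbidden self-matches:
Σ_{j=0}^{3} (-1)^j C(3,j)(9-j)!
= C(3,0)·9! - C(3,1)·8! + C(3,2)·7! - C(3,3)·6!
= 362880 - 120960 + 15120 - 720
= 256320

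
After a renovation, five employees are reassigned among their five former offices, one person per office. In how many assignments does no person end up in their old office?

44

Recurrence: !5 = 5·!4 + (-1)^5.
!5 = 5·9 - 1 = 44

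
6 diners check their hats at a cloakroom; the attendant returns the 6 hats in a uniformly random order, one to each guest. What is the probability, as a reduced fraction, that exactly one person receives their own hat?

Favorable outcomes: C(6,1)·!5 = 6·44 = 264.
Total outcomes: 6! = 720.
Probability = 264/720 = 11/30.

11/30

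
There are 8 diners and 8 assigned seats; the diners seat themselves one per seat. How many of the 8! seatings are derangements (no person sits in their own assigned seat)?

14833

!8 is the nearest integer to 8!/e.
8! = 40320, and 40320/e ≈ 14832.90, so !8 = 14833.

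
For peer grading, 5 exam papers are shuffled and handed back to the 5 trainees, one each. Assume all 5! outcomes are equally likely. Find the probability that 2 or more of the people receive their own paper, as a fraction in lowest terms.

31/120

Favorable outcomes: Σ_{i≥2} C(5,i)·!(5-i) = 10·2 + 10·1 + 5·0 + 1·1 = 31.
Total outcomes: 5! = 120.
Probability = 31/120 = 31/120.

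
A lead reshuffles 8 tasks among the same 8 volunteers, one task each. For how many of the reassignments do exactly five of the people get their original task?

Choose which 5 of the 8 are fixed: C(8,5) = 56.
The remaining 3 must be deranged: !3 = 2.
Total: 56 × 2 = 112.

112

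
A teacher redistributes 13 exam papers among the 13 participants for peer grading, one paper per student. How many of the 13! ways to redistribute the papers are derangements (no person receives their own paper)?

By inclusion-exclusion, !13 = Σ (-1)^k · 13!/k! for k=0..13
= 13! - 13!/1! + 13!/2! - 13!/3! + 13!/4! - 13!/5! + 13!/6! - 13!/7! + 13!/8! - 13!/9! + 13!/10! - 13!/11! + 13!/12! - 13!/13!
= 6227020800 - 6227020800 + 3113510400 - 1037836800 + 259459200 - 51891840 + 8648640 - 1235520 + 154440 - 17160 + 1716 - 156 + 13 - 1
= 2290792932

2290792932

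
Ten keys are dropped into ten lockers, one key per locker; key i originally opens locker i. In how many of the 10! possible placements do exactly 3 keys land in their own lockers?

Choose which 3 of the 10 are fixed: C(10,3) = 120.
The other 7 form a derangement: !7 = 1854.
Total: 120 × 1854 = 222480.

222480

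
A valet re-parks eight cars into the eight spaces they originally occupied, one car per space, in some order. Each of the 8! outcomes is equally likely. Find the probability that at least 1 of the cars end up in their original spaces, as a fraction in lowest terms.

3641/5760

Favorable outcomes: Σ_{i≥1} C(8,i)·!(8-i) = 8·1854 + 28·265 + 56·44 + 70·9 + 56·2 + 28·1 + 8·0 + 1·1 = 25487.
Total outcomes: 8! = 40320.
Probability = 25487/40320 = 3641/5760.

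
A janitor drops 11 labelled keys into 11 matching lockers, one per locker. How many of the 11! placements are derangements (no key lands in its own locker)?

!11 = 11! · Σ_{k=0}^{11} (-1)^k/k!
= 11! - 11!/1! + 11!/2! - 11!/3! + 11!/4! - 11!/5! + 11!/6! - 11!/7! + 11!/8! - 11!/9! + 11!/10! - 11!/11!
= 39916800 - 39916800 + 19958400 - 6652800 + 1663200 - 332640 + 55440 - 7920 + 990 - 110 + 11 - 1
= 14684570

14684570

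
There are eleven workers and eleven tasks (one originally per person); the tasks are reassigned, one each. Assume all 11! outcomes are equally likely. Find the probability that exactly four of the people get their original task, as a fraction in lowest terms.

103/6720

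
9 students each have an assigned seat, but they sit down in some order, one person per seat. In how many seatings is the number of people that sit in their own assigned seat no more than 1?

266993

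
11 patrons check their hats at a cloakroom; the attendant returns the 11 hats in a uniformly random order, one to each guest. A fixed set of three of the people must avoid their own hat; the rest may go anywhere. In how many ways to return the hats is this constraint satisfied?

30078720

Let A_j be the event that the j-th constrained one is fixed. By inclusion-exclusion over the 3 events:
Σ_{j=0}^{3} (-1)^j C(3,j)(11-j)!
= C(3,0)·11! - C(3,1)·10! + C(3,2)·9! - C(3,3)·8!
= 39916800 - 10886400 + 1088640 - 40320
= 30078720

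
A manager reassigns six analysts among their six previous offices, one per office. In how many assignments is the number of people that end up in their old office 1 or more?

Sum C(6,i)·!(6-i) for i = 1..6:
  i=1: C(6,1)·!5 = 6·44 = 264
  i=2: C(6,2)·!4 = 15·9 = 135
  i=3: C(6,3)·!3 = 20·2 = 40
  i=4: C(6,4)·!2 = 15·1 = 15
  i=5: C(6,5)·!1 = 6·0 = 0
  i=6: C(6,6)·!0 = 1·1 = 1
Total = 455.

455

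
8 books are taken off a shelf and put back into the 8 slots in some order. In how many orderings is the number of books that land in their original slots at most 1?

# with exactly i fixed is C(8,i)·!(8-i); sum over i=0..1:
  i=0: C(8,0)·!8 = 1·14833 = 14833
  i=1: C(8,1)·!7 = 8·1854 = 14832
Total = 29665.

29665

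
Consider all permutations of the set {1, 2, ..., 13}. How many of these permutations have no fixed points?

2290792932

The subfactorial !13 = [13!/e] (nearest integer).
13! = 6227020800, and 6227020800/e ≈ 2290792932.07, so !13 = 2290792932.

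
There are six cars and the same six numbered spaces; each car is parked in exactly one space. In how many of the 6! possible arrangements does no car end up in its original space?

The subfactorial !6 = [6!/e] (nearest integer).
6! = 720, and 720/e ≈ 264.87, so !6 = 265.

265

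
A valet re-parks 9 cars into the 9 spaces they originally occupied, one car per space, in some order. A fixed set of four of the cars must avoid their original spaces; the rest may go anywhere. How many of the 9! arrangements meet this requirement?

229080

Inclusion-exclusion on the 4 forbidden self-matches:
Σ_{j=0}^{4} (-1)^j C(4,j)(9-j)!
= C(4,0)·9! - C(4,1)·8! + C(4,2)·7! - C(4,3)·6! + C(4,4)·5!
= 362880 - 161280 + 30240 - 2880 + 120
= 229080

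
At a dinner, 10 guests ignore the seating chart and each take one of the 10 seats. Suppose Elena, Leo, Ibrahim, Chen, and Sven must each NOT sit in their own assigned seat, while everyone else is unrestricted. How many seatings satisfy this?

2170680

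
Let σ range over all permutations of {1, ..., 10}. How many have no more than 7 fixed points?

Sum C(10,i)·!(10-i) for i = 0..7:
  i=0: C(10,0)·!10 = 1·1334961 = 1334961
  i=1: C(10,1)·!9 = 10·133496 = 1334960
  i=2: C(10,2)·!8 = 45·14833 = 667485
  i=3: C(10,3)·!7 = 120·1854 = 222480
  i=4: C(10,4)·!6 = 210·265 = 55650
  i=5: C(10,5)·!5 = 252·44 = 11088
  i=6: C(10,6)·!4 = 210·9 = 1890
  i=7: C(10,7)·!3 = 120·2 = 240
Total = 3628754.

3628754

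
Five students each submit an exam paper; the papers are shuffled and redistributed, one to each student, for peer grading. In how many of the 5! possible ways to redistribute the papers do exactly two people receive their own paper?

Choose which 2 of the 5 are fixed: C(5,2) = 10.
The other 3 form a derangement: !3 = 2.
Total: 10 × 2 = 20.

20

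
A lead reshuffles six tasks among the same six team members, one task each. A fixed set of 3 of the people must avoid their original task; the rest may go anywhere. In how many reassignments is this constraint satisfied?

426

Inclusion-exclusion on the 3 forbidden self-matches:
Σ_{j=0}^{3} (-1)^j C(3,j)(6-j)!
= C(3,0)·6! - C(3,1)·5! + C(3,2)·4! - C(3,3)·3!
= 720 - 360 + 72 - 6
= 426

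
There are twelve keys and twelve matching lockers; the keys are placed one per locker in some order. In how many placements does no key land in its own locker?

Use !n = n·!(n-1) + (-1)^n.
!12 = 12·14684570 + 1 = 176214841

176214841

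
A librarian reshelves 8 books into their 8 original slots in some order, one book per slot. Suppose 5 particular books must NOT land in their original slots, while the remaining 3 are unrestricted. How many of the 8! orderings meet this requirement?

Let A_j be the event that the j-th constrained one is fixed. By inclusion-exclusion over the 5 events:
Σ_{j=0}^{5} (-1)^j C(5,j)(8-j)!
= C(5,0)·8! - C(5,1)·7! + C(5,2)·6! - C(5,3)·5! + C(5,4)·4! - C(5,5)·3!
= 40320 - 25200 + 7200 - 1200 + 120 - 6
= 21234

21234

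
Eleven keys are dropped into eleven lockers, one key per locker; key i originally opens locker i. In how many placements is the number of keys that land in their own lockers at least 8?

Sum C(11,i)·!(11-i) for i = 8..11:
  i=8: C(11,8)·!3 = 165·2 = 330
  i=9: C(11,9)·!2 = 55·1 = 55
  i=10: C(11,10)·!1 = 11·0 = 0
  i=11: C(11,11)·!0 = 1·1 = 1
Total = 386.

386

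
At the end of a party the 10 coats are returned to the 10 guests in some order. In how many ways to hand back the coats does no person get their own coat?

1334961

By inclusion-exclusion, !10 = Σ (-1)^k · 10!/k! for k=0..10
= 10! - 10!/1! + 10!/2! - 10!/3! + 10!/4! - 10!/5! + 10!/6! - 10!/7! + 10!/8! - 10!/9! + 10!/10!
= 3628800 - 3628800 + 1814400 - 604800 + 151200 - 30240 + 5040 - 720 + 90 - 10 + 1
= 1334961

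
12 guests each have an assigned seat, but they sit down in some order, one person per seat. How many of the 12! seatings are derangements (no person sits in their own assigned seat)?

Use !n = (n-1)(!(n-1) + !(n-2)).
!12 = 11·(14684570 + 1334961) = 11·16019531 = 176214841

176214841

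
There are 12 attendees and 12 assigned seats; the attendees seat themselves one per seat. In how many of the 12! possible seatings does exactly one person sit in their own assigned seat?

176214840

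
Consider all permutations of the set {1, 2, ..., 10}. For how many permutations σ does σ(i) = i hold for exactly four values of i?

55650

Choose which 4 of the 10 are fixed: C(10,4) = 210.
The remaining 6 must be deranged: !6 = 265.
Total: 210 × 265 = 55650.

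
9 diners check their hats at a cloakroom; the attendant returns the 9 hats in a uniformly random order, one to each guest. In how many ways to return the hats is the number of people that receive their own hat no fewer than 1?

229384

Sum C(9,i)·!(9-i) for i = 1..9:
  i=1: C(9,1)·!8 = 9·14833 = 133497
  i=2: C(9,2)·!7 = 36·1854 = 66744
  i=3: C(9,3)·!6 = 84·265 = 22260
  i=4: C(9,4)·!5 = 126·44 = 5544
  i=5: C(9,5)·!4 = 126·9 = 1134
  i=6: C(9,6)·!3 = 84·2 = 168
  i=7: C(9,7)·!2 = 36·1 = 36
  i=8: C(9,8)·!1 = 9·0 = 0
  i=9: C(9,9)·!0 = 1·1 = 1
Total = 229384.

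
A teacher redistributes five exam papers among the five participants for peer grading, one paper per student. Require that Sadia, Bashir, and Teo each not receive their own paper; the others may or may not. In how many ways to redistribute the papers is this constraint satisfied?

Inclusion-exclusion on the 3 forbidden self-matches:
Σ_{j=0}^{3} (-1)^j C(3,j)(5-j)!
= C(3,0)·5! - C(3,1)·4! + C(3,2)·3! - C(3,3)·2!
= 120 - 72 + 18 - 2
= 64

64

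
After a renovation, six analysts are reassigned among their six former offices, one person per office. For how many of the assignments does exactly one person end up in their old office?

Pick the single fixed position: C(6,1) = 6 ways.
The other 5 form a derangement: !5 = 44.
Total: 6 × 44 = 264.

264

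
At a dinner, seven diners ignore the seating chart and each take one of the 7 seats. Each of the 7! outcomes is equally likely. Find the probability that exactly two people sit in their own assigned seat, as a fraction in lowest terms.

11/60

Favorable outcomes: C(7,2)·!5 = 21·44 = 924.
Total outcomes: 7! = 5040.
Probability = 924/5040 = 11/60.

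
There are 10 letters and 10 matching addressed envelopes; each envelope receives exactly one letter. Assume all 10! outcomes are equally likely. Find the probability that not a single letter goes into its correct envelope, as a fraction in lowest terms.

16481/44800

Favorable outcomes: !10 = 1334961.
Total outcomes: 10! = 3628800.
Probability = 1334961/3628800 = 16481/44800.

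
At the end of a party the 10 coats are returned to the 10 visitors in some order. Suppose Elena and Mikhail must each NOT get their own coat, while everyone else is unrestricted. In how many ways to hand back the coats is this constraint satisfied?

Let A_j be the event that the j-th constrained one is fixed. By inclusion-exclusion over the 2 events:
Σ_{j=0}^{2} (-1)^j C(2,j)(10-j)!
= C(2,0)·10! - C(2,1)·9! + C(2,2)·8!
= 3628800 - 725760 + 40320
= 2943360

2943360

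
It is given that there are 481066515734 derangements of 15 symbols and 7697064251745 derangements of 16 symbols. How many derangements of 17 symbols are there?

!17 = (17-1)·(!16 + !15) = 16·(7697064251745 + 481066515734) = 16·8178130767479 = 130850092279664.

130850092279664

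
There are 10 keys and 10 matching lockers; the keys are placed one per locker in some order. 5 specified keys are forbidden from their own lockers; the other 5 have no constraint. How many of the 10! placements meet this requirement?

Let A_j be the event that the j-th constrained one is fixed. By inclusion-exclusion over the 5 events:
Σ_{j=0}^{5} (-1)^j C(5,j)(10-j)!
= C(5,0)·10! - C(5,1)·9! + C(5,2)·8! - C(5,3)·7! + C(5,4)·6! - C(5,5)·5!
= 3628800 - 1814400 + 403200 - 50400 + 3600 - 120
= 2170680

2170680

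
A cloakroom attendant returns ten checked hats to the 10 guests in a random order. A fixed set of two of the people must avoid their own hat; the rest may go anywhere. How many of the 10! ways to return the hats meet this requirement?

2943360

Inclusion-exclusion on the 2 forbidden self-matches:
Σ_{j=0}^{2} (-1)^j C(2,j)(10-j)!
= C(2,0)·10! - C(2,1)·9! + C(2,2)·8!
= 3628800 - 725760 + 40320
= 2943360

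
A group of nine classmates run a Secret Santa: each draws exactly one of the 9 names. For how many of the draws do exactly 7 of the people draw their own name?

36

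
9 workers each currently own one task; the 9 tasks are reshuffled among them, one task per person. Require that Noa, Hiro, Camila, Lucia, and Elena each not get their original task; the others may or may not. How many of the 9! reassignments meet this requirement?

205056

Inclusion-exclusion on the 5 forbidden self-matches:
Σ_{j=0}^{5} (-1)^j C(5,j)(9-j)!
= C(5,0)·9! - C(5,1)·8! + C(5,2)·7! - C(5,3)·6! + C(5,4)·5! - C(5,5)·4!
= 362880 - 201600 + 50400 - 7200 + 600 - 24
= 205056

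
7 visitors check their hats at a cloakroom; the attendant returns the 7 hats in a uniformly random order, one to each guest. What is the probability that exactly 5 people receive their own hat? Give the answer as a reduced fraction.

1/240

Favorable outcomes: C(7,5)·!2 = 21·1 = 21.
Total outcomes: 7! = 5040.
Probability = 21/5040 = 1/240.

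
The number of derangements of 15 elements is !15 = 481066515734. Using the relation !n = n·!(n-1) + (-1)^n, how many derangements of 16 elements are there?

!16 = 16·481066515734 + 1 = 7697064251745.

7697064251745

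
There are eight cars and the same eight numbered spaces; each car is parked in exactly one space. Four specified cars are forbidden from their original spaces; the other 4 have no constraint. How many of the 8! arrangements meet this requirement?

Let A_j be the event that the j-th constrained one is fixed. By inclusion-exclusion over the 4 events:
Σ_{j=0}^{4} (-1)^j C(4,j)(8-j)!
= C(4,0)·8! - C(4,1)·7! + C(4,2)·6! - C(4,3)·5! + C(4,4)·4!
= 40320 - 20160 + 4320 - 480 + 24
= 24024

24024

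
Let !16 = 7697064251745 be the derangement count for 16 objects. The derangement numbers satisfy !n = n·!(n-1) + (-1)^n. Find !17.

!17 = 17·7697064251745 - 1 = 130850092279664.

130850092279664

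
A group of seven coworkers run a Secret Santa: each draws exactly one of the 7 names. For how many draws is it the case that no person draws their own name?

The number of derangements of 7 is !7 = Σ_{k=0}^{7} (-1)^k·7!/k!
= 7! - 7!/1! + 7!/2! - 7!/3! + 7!/4! - 7!/5! + 7!/6! - 7!/7!
= 5040 - 5040 + 2520 - 840 + 210 - 42 + 7 - 1
= 1854

1854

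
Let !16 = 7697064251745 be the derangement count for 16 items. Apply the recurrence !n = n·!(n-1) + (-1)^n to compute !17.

130850092279664

!17 = 17·7697064251745 - 1 = 130850092279664.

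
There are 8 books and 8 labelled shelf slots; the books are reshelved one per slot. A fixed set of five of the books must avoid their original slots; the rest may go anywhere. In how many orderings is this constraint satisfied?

Inclusion-exclusion on the 5 forbidden self-matches:
Σ_{j=0}^{5} (-1)^j C(5,j)(8-j)!
= C(5,0)·8! - C(5,1)·7! + C(5,2)·6! - C(5,3)·5! + C(5,4)·4! - C(5,5)·3!
= 40320 - 25200 + 7200 - 1200 + 120 - 6
= 21234

21234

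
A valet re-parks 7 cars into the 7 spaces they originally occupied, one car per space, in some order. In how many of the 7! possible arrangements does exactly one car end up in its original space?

1855

Choose which one of the 7 is fixed: C(7,1) = 7.
The other 6 form a derangement: !6 = 265.
Total: 7 × 265 = 1855.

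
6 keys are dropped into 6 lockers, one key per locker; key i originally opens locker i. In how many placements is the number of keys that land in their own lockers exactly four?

Pick the 4 fixed positions: C(6,4) = 15 ways.
The other 2 form a derangement: !2 = 1.
Total: 15 × 1 = 15.

15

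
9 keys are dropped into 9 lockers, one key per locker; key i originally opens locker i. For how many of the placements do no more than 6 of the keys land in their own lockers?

Sum C(9,i)·!(9-i) for i = 0..6:
  i=0: C(9,0)·!9 = 1·133496 = 133496
  i=1: C(9,1)·!8 = 9·14833 = 133497
  i=2: C(9,2)·!7 = 36·1854 = 66744
  i=3: C(9,3)·!6 = 84·265 = 22260
  i=4: C(9,4)·!5 = 126·44 = 5544
  i=5: C(9,5)·!4 = 126·9 = 1134
  i=6: C(9,6)·!3 = 84·2 = 168
Total = 362843.

362843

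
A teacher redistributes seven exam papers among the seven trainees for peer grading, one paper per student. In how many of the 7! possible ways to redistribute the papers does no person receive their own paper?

1854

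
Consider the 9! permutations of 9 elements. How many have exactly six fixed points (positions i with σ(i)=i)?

168

Pick the 6 fixed positions: C(9,6) = 84 ways.
The other 3 form a derangement: !3 = 2.
Total: 84 × 2 = 168.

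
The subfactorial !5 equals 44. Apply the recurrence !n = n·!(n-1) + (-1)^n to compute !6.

265

!6 = 6·44 + 1 = 265.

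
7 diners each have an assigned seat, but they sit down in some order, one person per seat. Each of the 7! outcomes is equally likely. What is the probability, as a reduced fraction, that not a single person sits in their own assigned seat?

Favorable outcomes: !7 = 1854.
Total outcomes: 7! = 5040.
Probability = 1854/5040 = 103/280.

103/280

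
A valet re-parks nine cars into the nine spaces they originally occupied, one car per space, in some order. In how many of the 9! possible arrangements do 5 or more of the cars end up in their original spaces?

1339

Sum C(9,i)·!(9-i) for i = 5..9:
  i=5: C(9,5)·!4 = 126·9 = 1134
  i=6: C(9,6)·!3 = 84·2 = 168
  i=7: C(9,7)·!2 = 36·1 = 36
  i=8: C(9,8)·!1 = 9·0 = 0
  i=9: C(9,9)·!0 = 1·1 = 1
Total = 1339.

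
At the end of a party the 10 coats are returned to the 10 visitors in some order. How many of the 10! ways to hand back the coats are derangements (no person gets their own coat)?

1334961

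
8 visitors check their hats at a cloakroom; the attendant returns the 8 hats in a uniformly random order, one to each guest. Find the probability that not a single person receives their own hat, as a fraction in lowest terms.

2119/5760

Favorable outcomes: !8 = 14833.
Total outcomes: 8! = 40320.
Probability = 14833/40320 = 2119/5760.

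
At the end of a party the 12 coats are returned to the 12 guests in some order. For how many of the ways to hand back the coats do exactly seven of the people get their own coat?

34848

Pick the 7 fixed positions: C(12,7) = 792 ways.
The other 5 form a derangement: !5 = 44.
Total: 792 × 44 = 34848.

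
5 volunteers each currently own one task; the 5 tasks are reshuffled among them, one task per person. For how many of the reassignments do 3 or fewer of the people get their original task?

Sum C(5,i)·!(5-i) for i = 0..3:
  i=0: C(5,0)·!5 = 1·44 = 44
  i=1: C(5,1)·!4 = 5·9 = 45
  i=2: C(5,2)·!3 = 10·2 = 20
  i=3: C(5,3)·!2 = 10·1 = 10
Total = 119.

119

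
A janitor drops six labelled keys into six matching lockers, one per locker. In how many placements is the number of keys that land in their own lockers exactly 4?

Pick the 4 fixed positions: C(6,4) = 15 ways.
The remaining 2 must be deranged: !2 = 1.
Total: 15 × 1 = 15.

15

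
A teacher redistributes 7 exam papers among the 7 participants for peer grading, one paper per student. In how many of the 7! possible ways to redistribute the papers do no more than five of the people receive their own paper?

Sum C(7,i)·!(7-i) for i = 0..5:
  i=0: C(7,0)·!7 = 1·1854 = 1854
  i=1: C(7,1)·!6 = 7·265 = 1855
  i=2: C(7,2)·!5 = 21·44 = 924
  i=3: C(7,3)·!4 = 35·9 = 315
  i=4: C(7,4)·!3 = 35·2 = 70
  i=5: C(7,5)·!2 = 21·1 = 21
Total = 5039.

5039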